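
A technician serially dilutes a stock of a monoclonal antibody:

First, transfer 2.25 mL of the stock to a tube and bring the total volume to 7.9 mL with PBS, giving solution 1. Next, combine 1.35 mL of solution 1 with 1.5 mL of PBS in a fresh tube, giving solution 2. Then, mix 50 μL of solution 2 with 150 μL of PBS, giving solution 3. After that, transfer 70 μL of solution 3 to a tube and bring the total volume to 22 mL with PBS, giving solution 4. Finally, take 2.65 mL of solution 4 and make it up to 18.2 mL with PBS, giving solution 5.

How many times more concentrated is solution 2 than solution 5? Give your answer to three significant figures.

8.63 × 10^3

Step 1: 2.25 mL brought to 7.9 mL → factor 7.9/2.25 = 3.5111
Step 2: 1.35 mL + 1.5 mL = 2.85 mL total → factor 2.85/1.35 = 2.1111
Step 3: 50 μL + 150 μL = 200 μL total → factor 200/50 = 4
Step 4: 70 μL brought to 22 mL → factor 22000/70 = 314.29
Step 5: 2.65 mL brought to 18.2 mL → factor 18.2/2.65 = 6.8679
Dilution factor to solution 2 = 7.4123; to solution 5 = 63998
[solution 2]/[solution 5] = (factor to solution 5)/(factor to solution 2) = 63998/7.4123 = 8.63 × 10^3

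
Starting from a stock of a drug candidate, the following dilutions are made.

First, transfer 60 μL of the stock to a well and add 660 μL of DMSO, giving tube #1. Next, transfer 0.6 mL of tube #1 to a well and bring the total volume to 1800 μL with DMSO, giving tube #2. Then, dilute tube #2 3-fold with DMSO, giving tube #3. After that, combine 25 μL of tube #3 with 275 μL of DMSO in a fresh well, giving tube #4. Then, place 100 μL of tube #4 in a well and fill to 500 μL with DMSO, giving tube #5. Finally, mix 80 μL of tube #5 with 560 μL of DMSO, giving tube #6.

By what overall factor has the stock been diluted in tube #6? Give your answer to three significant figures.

5.18 × 10^4

Step 1: 60 μL + 660 μL = 720 μL total → factor 720/60 = 12
Step 2: 0.6 mL brought to 1800 μL → factor 1.8/0.6 = 3
Step 3: 3-fold → factor 3
Step 4: 25 μL + 275 μL = 300 μL total → factor 300/25 = 12
Step 5: 100 μL brought to 500 μL → factor 500/100 = 5
Step 6: 80 μL + 560 μL = 640 μL total → factor 640/80 = 8
Overall dilution factor = 12 × 3 × 3 × 12 × 5 × 8 = 51840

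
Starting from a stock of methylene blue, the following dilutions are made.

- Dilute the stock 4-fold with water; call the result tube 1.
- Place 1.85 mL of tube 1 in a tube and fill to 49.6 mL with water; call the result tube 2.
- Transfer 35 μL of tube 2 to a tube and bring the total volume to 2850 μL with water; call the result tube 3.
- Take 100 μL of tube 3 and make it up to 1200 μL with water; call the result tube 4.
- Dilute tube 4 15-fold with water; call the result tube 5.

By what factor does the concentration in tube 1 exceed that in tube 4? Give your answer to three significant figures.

2.62 × 10^4

Step 1: 4-fold → factor 4
Step 2: 1.85 mL brought to 49.6 mL → factor 49.6/1.85 = 26.811
Step 3: 35 μL brought to 2850 μL → factor 2850/35 = 81.429
Step 4: 100 μL brought to 1200 μL → factor 1200/100 = 12
Dilution factor to tube 1 = 4; to tube 4 = 1.0479 × 10^5
[tube 1]/[tube 4] = (factor to tube 4)/(factor to tube 1) = 1.0479 × 10^5/4 = 2.62 × 10^4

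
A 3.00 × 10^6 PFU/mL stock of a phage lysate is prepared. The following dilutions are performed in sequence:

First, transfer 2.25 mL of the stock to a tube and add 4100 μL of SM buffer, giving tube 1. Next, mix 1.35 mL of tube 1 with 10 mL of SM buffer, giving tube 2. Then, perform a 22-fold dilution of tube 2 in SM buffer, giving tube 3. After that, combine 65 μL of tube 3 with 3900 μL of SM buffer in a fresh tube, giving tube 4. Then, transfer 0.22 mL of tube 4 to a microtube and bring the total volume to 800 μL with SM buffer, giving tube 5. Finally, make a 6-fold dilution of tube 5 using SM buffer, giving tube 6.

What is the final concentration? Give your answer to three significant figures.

4.32 PFU/mL

Step 1: 2.25 mL + 4100 μL = 6.35 mL total → factor 6.35/2.25 = 2.8222
Step 2: 1.35 mL + 10 mL = 11.35 mL total → factor 11.35/1.35 = 8.4074
Step 3: 22-fold → factor 22
Step 4: 65 μL + 3900 μL = 3965 μL total → factor 3965/65 = 61
Step 5: 0.22 mL brought to 800 μL → factor 0.8/0.22 = 3.6364
Step 6: 6-fold → factor 6
Overall dilution factor = 2.8222 × 8.4074 × 22 × 61 × 3.6364 × 6 = 6.9474 × 10^5
Final = 3.00 × 10^6 PFU/mL / 6.9474 × 10^5 = 4.32 PFU/mL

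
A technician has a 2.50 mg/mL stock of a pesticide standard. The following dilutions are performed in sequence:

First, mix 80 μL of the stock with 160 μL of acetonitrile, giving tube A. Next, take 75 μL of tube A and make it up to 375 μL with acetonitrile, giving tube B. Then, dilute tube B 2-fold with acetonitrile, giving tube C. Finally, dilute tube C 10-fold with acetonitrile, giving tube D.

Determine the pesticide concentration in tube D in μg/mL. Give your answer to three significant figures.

Step 1: 80 μL + 160 μL = 240 μL total → factor 240/80 = 3
Step 2: 75 μL brought to 375 μL → factor 375/75 = 5
Step 3: 2-fold → factor 2
Step 4: 10-fold → factor 10
Overall dilution factor = 3 × 5 × 2 × 10 = 300
Final = 2.50 mg/mL / 300 = 0.008333 mg/mL = 8.33 μg/mL

8.33 μg/mL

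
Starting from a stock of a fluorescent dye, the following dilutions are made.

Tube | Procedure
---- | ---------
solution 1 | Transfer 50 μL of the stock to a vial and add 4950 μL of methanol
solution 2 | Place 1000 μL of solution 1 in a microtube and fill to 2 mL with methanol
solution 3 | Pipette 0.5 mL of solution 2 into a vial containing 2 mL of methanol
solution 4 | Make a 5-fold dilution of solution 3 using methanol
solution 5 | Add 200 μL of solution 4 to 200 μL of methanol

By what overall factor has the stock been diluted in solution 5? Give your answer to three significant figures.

1.00 × 10^4

Step 1: 50 μL + 4950 μL = 5000 μL total → factor 5000/50 = 100
Step 2: 1000 μL brought to 2 mL → factor 2000/1000 = 2
Step 3: 0.5 mL + 2 mL = 2.5 mL total → factor 2.5/0.5 = 5
Step 4: 5-fold → factor 5
Step 5: 200 μL + 200 μL = 400 μL total → factor 400/200 = 2
Overall dilution factor = 100 × 2 × 5 × 5 × 2 = 10000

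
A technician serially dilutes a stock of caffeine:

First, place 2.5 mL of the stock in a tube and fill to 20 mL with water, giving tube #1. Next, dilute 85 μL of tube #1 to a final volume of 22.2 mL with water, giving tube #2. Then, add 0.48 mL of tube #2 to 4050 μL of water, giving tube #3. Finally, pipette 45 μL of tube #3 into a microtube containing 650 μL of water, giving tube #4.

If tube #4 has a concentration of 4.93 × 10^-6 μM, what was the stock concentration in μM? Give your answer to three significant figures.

Step 1: 2.5 mL brought to 20 mL → factor 20/2.5 = 8
Step 2: 85 μL brought to 22.2 mL → factor 22200/85 = 261.18
Step 3: 0.48 mL + 4050 μL = 4.53 mL total → factor 4.53/0.48 = 9.4375
Step 4: 45 μL + 650 μL = 695 μL total → factor 695/45 = 15.444
Overall dilution factor = 8 × 261.18 × 9.4375 × 15.444 = 3.0455 × 10^5
Stock = 4.93 × 10^-6 μM × 3.0455 × 10^5 = 1.50 μM

1.50 μM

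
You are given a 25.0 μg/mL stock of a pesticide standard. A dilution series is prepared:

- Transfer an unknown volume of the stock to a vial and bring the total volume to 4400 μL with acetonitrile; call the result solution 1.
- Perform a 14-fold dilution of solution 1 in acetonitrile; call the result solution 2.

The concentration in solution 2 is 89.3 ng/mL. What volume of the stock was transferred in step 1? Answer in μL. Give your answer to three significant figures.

220 μL

Step 1: v brought to 4400 μL → factor = 4400 μL/v
Step 2: 14-fold → factor 14
Product of known-step factors = 14
Overall factor = 25.0 μg/mL / (89.3 ng/mL) = 279.96
Step-1 factor = 279.96 / 14 = 19.997
v = 4400 μL / 19.997 = 220 μL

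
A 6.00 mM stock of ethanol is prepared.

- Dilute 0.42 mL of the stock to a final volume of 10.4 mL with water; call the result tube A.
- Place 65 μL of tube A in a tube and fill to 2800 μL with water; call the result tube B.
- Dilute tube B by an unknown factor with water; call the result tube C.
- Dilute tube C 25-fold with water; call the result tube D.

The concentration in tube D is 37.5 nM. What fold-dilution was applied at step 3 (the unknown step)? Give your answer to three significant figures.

6.00-fold

Step 1: 0.42 mL brought to 10.4 mL → factor 10.4/0.42 = 24.762
Step 2: 65 μL brought to 2800 μL → factor 2800/65 = 43.077
Step 3: unknown factor x
Step 4: 25-fold → factor 25
Product of known-step factors = 26667
Overall factor = 6.00 mM / (37.5 nM) = 1.6 × 10^5
x = 1.6 × 10^5 / 26667 = 6.00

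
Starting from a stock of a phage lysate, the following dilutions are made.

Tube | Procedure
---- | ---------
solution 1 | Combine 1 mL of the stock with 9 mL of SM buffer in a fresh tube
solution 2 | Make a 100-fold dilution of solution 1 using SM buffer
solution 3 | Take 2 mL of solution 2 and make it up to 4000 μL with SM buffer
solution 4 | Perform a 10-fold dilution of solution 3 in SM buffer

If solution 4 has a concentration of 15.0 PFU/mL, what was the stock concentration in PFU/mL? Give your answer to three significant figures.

3.00 × 10^5 PFU/mL

Step 1: 1 mL + 9 mL = 10 mL total → factor 10/1 = 10
Step 2: 100-fold → factor 100
Step 3: 2 mL brought to 4000 μL → factor 4/2 = 2
Step 4: 10-fold → factor 10
Overall dilution factor = 10 × 100 × 2 × 10 = 20000
Stock = 15.0 PFU/mL × 20000 = 3.00 × 10^5 PFU/mL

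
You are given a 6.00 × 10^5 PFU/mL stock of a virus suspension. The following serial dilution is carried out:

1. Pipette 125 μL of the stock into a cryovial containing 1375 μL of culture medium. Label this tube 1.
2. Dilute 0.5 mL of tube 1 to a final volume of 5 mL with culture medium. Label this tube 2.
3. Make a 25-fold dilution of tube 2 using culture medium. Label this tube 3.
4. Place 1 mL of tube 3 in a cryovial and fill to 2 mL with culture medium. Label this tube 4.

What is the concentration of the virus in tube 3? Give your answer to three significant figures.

200 PFU/mL

Step 1: 125 μL + 1375 μL = 1500 μL total → factor 1500/125 = 12
Step 2: 0.5 mL brought to 5 mL → factor 5/0.5 = 10
Step 3: 25-fold → factor 25
Dilution factor through tube 3 = 12 × 10 × 25 = 3000
[tube 3] = 6.00 × 10^5 PFU/mL / 3000 = 200 PFU/mL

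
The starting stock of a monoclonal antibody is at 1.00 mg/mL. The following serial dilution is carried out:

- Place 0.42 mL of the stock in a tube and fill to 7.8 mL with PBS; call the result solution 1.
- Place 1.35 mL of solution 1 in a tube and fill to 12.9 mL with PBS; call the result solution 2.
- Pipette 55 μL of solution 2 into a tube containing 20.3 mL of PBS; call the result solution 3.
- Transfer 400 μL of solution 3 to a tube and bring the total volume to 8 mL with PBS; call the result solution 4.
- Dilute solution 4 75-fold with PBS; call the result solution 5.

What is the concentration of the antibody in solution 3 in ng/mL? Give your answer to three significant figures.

15.2 ng/mL

Step 1: 0.42 mL brought to 7.8 mL → factor 7.8/0.42 = 18.571
Step 2: 1.35 mL brought to 12.9 mL → factor 12.9/1.35 = 9.5556
Step 3: 55 μL + 20.3 mL = 20355 μL total → factor 20355/55 = 370.09
Dilution factor through solution 3 = 18.571 × 9.5556 × 370.09 = 65676
[solution 3] = 1.00 mg/mL / 65676 = 1.523 × 10^-5 mg/mL = 15.2 ng/mL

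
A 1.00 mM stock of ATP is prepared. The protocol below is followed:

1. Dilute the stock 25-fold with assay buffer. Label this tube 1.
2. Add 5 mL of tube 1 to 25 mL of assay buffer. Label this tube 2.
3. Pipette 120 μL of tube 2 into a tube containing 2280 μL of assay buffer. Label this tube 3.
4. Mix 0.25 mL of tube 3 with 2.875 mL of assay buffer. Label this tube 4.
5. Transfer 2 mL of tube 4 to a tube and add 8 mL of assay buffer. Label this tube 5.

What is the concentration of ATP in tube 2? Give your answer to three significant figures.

Step 1: 25-fold → factor 25
Step 2: 5 mL + 25 mL = 30 mL total → factor 30/5 = 6
Dilution factor through tube 2 = 25 × 6 = 150
[tube 2] = 1.00 mM / 150 = 0.00667 mM

0.00667 mM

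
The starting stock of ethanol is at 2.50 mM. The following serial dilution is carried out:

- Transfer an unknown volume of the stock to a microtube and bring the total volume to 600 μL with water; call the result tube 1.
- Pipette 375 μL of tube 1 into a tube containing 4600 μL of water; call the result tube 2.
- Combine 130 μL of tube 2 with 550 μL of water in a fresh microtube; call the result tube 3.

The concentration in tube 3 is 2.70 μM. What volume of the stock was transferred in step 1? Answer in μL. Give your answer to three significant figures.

Step 1: v brought to 600 μL → factor = 600 μL/v
Step 2: 375 μL + 4600 μL = 4975 μL total → factor 4975/375 = 13.267
Step 3: 130 μL + 550 μL = 680 μL total → factor 680/130 = 5.2308
Product of known-step factors = 69.395
Overall factor = 2.50 mM / (2.70 μM) = 925.93
Step-1 factor = 925.93 / 69.395 = 13.343
v = 600 μL / 13.343 = 45.0 μL

45.0 μL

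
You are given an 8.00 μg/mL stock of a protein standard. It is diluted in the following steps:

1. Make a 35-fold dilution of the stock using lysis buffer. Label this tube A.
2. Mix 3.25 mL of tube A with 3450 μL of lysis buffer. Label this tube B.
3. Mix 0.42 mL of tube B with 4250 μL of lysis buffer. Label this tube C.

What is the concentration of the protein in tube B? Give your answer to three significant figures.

Step 1: 35-fold → factor 35
Step 2: 3.25 mL + 3450 μL = 6.7 mL total → factor 6.7/3.25 = 2.0615
Dilution factor through tube B = 35 × 2.0615 = 72.154
[tube B] = 8.00 μg/mL / 72.154 = 0.111 μg/mL

0.111 μg/mL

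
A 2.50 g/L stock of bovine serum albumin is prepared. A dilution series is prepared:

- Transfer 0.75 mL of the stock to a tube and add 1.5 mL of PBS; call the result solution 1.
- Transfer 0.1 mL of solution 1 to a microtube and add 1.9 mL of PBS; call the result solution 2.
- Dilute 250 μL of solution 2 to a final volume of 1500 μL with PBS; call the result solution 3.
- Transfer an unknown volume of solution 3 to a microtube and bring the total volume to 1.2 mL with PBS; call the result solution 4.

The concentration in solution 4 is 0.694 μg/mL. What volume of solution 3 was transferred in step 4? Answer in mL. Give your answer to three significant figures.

Step 1: 0.75 mL + 1.5 mL = 2.25 mL total → factor 2.25/0.75 = 3
Step 2: 0.1 mL + 1.9 mL = 2 mL total → factor 2/0.1 = 20
Step 3: 250 μL brought to 1500 μL → factor 1500/250 = 6
Step 4: v brought to 1.2 mL → factor = 1.2 mL/v
Product of known-step factors = 360
Overall factor = 2.50 g/L / (0.694 μg/mL) = 3602.3
Step-4 factor = 3602.3 / 360 = 10.006
v = 1.2 mL / 10.006 = 0.120 mL

0.120 mL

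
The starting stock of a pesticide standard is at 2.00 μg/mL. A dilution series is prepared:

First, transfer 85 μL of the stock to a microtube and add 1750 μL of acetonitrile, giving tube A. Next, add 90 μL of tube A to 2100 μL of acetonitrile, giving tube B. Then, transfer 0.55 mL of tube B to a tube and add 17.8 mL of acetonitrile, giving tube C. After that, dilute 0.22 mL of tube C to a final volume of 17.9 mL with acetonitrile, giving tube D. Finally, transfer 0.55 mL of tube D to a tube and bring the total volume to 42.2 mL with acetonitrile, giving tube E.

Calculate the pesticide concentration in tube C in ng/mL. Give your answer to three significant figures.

Step 1: 85 μL + 1750 μL = 1835 μL total → factor 1835/85 = 21.588
Step 2: 90 μL + 2100 μL = 2190 μL total → factor 2190/90 = 24.333
Step 3: 0.55 mL + 17.8 mL = 18.35 mL total → factor 18.35/0.55 = 33.364
Dilution factor through tube C = 21.588 × 24.333 × 33.364 = 17526
[tube C] = 2.00 μg/mL / 17526 = 0.0001141 μg/mL = 0.114 ng/mL

0.114 ng/mL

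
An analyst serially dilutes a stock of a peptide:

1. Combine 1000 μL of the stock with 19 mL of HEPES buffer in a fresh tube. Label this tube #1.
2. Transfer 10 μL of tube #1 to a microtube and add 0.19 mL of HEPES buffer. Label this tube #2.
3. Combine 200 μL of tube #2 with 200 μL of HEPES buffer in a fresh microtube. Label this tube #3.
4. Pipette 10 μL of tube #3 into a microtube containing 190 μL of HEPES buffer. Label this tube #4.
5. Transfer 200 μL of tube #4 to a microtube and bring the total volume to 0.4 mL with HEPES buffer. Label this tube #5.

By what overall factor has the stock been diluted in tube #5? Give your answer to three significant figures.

3.20 × 10^4

Step 1: 1000 μL + 19 mL = 20000 μL total → factor 20000/1000 = 20
Step 2: 10 μL + 0.19 mL = 200 μL total → factor 200/10 = 20
Step 3: 200 μL + 200 μL = 400 μL total → factor 400/200 = 2
Step 4: 10 μL + 190 μL = 200 μL total → factor 200/10 = 20
Step 5: 200 μL brought to 0.4 mL → factor 400/200 = 2
Overall dilution factor = 20 × 20 × 2 × 20 × 2 = 32000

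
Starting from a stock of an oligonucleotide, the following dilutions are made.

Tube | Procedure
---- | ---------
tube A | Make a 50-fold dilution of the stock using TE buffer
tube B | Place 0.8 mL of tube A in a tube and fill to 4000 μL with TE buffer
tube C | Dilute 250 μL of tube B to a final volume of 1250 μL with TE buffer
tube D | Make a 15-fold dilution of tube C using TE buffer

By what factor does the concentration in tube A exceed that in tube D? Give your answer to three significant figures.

375

Step 1: 50-fold → factor 50
Step 2: 0.8 mL brought to 4000 μL → factor 4/0.8 = 5
Step 3: 250 μL brought to 1250 μL → factor 1250/250 = 5
Step 4: 15-fold → factor 15
Dilution factor to tube A = 50; to tube D = 18750
[tube A]/[tube D] = (factor to tube D)/(factor to tube A) = 18750/50 = 375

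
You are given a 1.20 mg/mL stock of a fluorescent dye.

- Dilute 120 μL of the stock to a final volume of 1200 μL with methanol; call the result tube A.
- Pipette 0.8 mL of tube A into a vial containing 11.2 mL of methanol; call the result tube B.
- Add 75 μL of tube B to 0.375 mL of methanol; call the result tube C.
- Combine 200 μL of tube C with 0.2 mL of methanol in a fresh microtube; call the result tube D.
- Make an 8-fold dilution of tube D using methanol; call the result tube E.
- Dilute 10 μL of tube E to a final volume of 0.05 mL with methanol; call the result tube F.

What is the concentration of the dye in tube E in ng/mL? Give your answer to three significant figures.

Step 1: 120 μL brought to 1200 μL → factor 1200/120 = 10
Step 2: 0.8 mL + 11.2 mL = 12 mL total → factor 12/0.8 = 15
Step 3: 75 μL + 0.375 mL = 450 μL total → factor 450/75 = 6
Step 4: 200 μL + 0.2 mL = 400 μL total → factor 400/200 = 2
Step 5: 8-fold → factor 8
Dilution factor through tube E = 10 × 15 × 6 × 2 × 8 = 14400
[tube E] = 1.20 mg/mL / 14400 = 8.333 × 10^-5 mg/mL = 83.3 ng/mL

83.3 ng/mL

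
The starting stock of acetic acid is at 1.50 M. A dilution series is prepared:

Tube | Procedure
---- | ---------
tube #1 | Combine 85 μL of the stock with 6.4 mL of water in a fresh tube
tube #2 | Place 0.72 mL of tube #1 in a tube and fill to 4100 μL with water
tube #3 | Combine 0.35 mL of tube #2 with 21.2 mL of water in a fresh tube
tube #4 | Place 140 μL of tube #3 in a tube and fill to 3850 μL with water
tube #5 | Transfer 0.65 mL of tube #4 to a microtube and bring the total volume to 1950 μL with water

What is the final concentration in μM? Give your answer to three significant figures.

Step 1: 85 μL + 6.4 mL = 6485 μL total → factor 6485/85 = 76.294
Step 2: 0.72 mL brought to 4100 μL → factor 4.1/0.72 = 5.6944
Step 3: 0.35 mL + 21.2 mL = 21.55 mL total → factor 21.55/0.35 = 61.571
Step 4: 140 μL brought to 3850 μL → factor 3850/140 = 27.5
Step 5: 0.65 mL brought to 1950 μL → factor 1.95/0.65 = 3
Overall dilution factor = 76.294 × 5.6944 × 61.571 × 27.5 × 3 = 2.2069 × 10^6
Final = 1.50 M / 2.2069 × 10^6 = 6.797 × 10^-7 M = 0.680 μM

0.680 μM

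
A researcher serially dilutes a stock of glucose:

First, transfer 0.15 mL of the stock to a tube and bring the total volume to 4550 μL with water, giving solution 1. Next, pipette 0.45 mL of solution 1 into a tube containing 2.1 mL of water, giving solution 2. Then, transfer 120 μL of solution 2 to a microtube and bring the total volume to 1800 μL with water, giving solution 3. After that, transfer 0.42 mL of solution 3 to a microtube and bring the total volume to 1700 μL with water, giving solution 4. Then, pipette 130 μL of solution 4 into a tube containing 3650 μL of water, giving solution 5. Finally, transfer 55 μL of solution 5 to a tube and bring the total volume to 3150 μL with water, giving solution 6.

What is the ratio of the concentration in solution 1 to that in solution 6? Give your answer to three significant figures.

5.73 × 10^5

Step 1: 0.15 mL brought to 4550 μL → factor 4.55/0.15 = 30.333
Step 2: 0.45 mL + 2.1 mL = 2.55 mL total → factor 2.55/0.45 = 5.6667
Step 3: 120 μL brought to 1800 μL → factor 1800/120 = 15
Step 4: 0.42 mL brought to 1700 μL → factor 1.7/0.42 = 4.0476
Step 5: 130 μL + 3650 μL = 3780 μL total → factor 3780/130 = 29.077
Step 6: 55 μL brought to 3150 μL → factor 3150/55 = 57.273
Dilution factor to solution 1 = 30.333; to solution 6 = 1.7379 × 10^7
[solution 1]/[solution 6] = (factor to solution 6)/(factor to solution 1) = 1.7379 × 10^7/30.333 = 5.73 × 10^5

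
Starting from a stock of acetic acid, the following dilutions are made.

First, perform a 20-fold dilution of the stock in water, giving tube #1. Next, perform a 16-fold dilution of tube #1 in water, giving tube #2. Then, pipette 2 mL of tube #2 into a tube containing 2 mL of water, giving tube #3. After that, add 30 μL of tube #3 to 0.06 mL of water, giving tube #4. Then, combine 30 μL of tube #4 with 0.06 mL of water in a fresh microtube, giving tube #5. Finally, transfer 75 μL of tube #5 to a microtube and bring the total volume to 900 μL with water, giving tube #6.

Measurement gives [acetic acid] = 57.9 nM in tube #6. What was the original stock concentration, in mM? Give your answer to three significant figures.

Step 1: 20-fold → factor 20
Step 2: 16-fold → factor 16
Step 3: 2 mL + 2 mL = 4 mL total → factor 4/2 = 2
Step 4: 30 μL + 0.06 mL = 90 μL total → factor 90/30 = 3
Step 5: 30 μL + 0.06 mL = 90 μL total → factor 90/30 = 3
Step 6: 75 μL brought to 900 μL → factor 900/75 = 12
Overall dilution factor = 20 × 16 × 2 × 3 × 3 × 12 = 69120
Stock = 57.9 nM × 69120 = 4.002 × 10^6 nM = 4.00 mM

4.00 mM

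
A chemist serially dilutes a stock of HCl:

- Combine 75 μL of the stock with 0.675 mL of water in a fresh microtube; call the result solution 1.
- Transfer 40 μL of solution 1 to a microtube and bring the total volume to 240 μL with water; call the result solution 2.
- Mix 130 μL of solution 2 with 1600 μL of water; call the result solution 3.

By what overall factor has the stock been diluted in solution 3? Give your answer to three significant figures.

Step 1: 75 μL + 0.675 mL = 750 μL total → factor 750/75 = 10
Step 2: 40 μL brought to 240 μL → factor 240/40 = 6
Step 3: 130 μL + 1600 μL = 1730 μL total → factor 1730/130 = 13.308
Overall dilution factor = 10 × 6 × 13.308 = 798.46

798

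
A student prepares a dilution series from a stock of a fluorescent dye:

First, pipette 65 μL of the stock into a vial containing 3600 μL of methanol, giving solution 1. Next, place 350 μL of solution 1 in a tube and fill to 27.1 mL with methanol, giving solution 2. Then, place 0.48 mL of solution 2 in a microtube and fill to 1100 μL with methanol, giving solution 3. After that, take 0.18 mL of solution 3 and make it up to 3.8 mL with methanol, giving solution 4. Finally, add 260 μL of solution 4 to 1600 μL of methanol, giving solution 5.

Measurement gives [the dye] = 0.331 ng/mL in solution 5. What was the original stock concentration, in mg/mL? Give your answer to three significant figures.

0.500 mg/mL

Step 1: 65 μL + 3600 μL = 3665 μL total → factor 3665/65 = 56.385
Step 2: 350 μL brought to 27.1 mL → factor 27100/350 = 77.429
Step 3: 0.48 mL brought to 1100 μL → factor 1.1/0.48 = 2.2917
Step 4: 0.18 mL brought to 3.8 mL → factor 3.8/0.18 = 21.111
Step 5: 260 μL + 1600 μL = 1860 μL total → factor 1860/260 = 7.1538
Overall dilution factor = 56.385 × 77.429 × 2.2917 × 21.111 × 7.1538 = 1.511 × 10^6
Stock = 0.331 ng/mL × 1.511 × 10^6 = 5.001 × 10^5 ng/mL = 0.500 mg/mL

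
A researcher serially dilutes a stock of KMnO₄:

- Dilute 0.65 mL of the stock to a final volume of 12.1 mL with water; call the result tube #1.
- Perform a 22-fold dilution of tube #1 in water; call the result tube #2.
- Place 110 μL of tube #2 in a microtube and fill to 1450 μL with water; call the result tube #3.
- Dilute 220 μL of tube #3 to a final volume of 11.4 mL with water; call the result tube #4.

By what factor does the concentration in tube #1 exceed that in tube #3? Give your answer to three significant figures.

Step 1: 0.65 mL brought to 12.1 mL → factor 12.1/0.65 = 18.615
Step 2: 22-fold → factor 22
Step 3: 110 μL brought to 1450 μL → factor 1450/110 = 13.182
Dilution factor to tube #1 = 18.615; to tube #3 = 5398.5
[tube #1]/[tube #3] = (factor to tube #3)/(factor to tube #1) = 5398.5/18.615 = 290

290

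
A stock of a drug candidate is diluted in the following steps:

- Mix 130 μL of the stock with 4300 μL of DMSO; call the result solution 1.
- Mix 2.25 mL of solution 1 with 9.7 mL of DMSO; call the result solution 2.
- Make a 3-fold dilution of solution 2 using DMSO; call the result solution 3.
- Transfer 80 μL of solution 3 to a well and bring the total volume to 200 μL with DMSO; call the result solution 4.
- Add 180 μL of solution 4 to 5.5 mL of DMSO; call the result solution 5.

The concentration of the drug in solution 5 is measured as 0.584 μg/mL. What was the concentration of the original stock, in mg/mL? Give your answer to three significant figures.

Step 1: 130 μL + 4300 μL = 4430 μL total → factor 4430/130 = 34.077
Step 2: 2.25 mL + 9.7 mL = 11.95 mL total → factor 11.95/2.25 = 5.3111
Step 3: 3-fold → factor 3
Step 4: 80 μL brought to 200 μL → factor 200/80 = 2.5
Step 5: 180 μL + 5.5 mL = 5680 μL total → factor 5680/180 = 31.556
Overall dilution factor = 34.077 × 5.3111 × 3 × 2.5 × 31.556 = 42833
Stock = 0.584 μg/mL × 42833 = 2.501 × 10^4 μg/mL = 25.0 mg/mL

25.0 mg/mL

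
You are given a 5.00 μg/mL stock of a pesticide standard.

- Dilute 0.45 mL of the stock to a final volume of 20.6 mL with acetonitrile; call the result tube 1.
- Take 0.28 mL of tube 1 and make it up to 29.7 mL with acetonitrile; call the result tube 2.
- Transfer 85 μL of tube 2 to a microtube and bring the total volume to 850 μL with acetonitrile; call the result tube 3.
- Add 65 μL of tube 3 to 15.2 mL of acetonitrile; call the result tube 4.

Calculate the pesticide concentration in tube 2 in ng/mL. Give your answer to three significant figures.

1.03 ng/mL

Step 1: 0.45 mL brought to 20.6 mL → factor 20.6/0.45 = 45.778
Step 2: 0.28 mL brought to 29.7 mL → factor 29.7/0.28 = 106.07
Dilution factor through tube 2 = 45.778 × 106.07 = 4855.7
[tube 2] = 5.00 μg/mL / 4855.7 = 0.001030 μg/mL = 1.03 ng/mL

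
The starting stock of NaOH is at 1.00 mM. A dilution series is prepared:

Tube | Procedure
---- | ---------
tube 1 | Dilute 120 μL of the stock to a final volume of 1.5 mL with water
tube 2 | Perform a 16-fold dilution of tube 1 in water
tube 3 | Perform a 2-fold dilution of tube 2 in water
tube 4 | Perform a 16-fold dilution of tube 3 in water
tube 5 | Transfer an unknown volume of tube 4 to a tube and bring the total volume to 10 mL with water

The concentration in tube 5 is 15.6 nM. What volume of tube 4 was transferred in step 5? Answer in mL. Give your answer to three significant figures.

0.998 mL

Step 1: 120 μL brought to 1.5 mL → factor 1500/120 = 12.5
Step 2: 16-fold → factor 16
Step 3: 2-fold → factor 2
Step 4: 16-fold → factor 16
Step 5: v brought to 10 mL → factor = 10 mL/v
Product of known-step factors = 6400
Overall factor = 1.00 mM / (15.6 nM) = 64103
Step-5 factor = 64103 / 6400 = 10.016
v = 10 mL / 10.016 = 0.998 mL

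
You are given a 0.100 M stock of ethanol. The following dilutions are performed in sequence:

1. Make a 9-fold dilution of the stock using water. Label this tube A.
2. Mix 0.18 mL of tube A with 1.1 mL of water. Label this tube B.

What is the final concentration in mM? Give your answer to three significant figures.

1.56 mM

Step 1: 9-fold → factor 9
Step 2: 0.18 mL + 1.1 mL = 1.28 mL total → factor 1.28/0.18 = 7.1111
Overall dilution factor = 9 × 7.1111 = 64
Final = 0.100 M / 64 = 0.001563 M = 1.56 mM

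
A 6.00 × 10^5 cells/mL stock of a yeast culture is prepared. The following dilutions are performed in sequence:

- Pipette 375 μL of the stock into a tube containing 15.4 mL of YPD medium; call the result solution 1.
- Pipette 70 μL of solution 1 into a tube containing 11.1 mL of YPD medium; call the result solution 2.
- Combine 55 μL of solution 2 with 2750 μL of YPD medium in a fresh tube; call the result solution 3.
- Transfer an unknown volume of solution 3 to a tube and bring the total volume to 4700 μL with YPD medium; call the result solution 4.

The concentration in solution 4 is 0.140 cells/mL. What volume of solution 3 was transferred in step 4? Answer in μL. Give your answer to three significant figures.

375 μL

Step 1: 375 μL + 15.4 mL = 15775 μL total → factor 15775/375 = 42.067
Step 2: 70 μL + 11.1 mL = 11170 μL total → factor 11170/70 = 159.57
Step 3: 55 μL + 2750 μL = 2805 μL total → factor 2805/55 = 51
Step 4: v brought to 4700 μL → factor = 4700 μL/v
Product of known-step factors = 3.4234 × 10^5
Overall factor = 6.00 × 10^5 cells/mL / (0.140 cells/mL) = 4.2857 × 10^6
Step-4 factor = 4.2857 × 10^6 / 3.4234 × 10^5 = 12.519
v = 4700 μL / 12.519 = 375 μL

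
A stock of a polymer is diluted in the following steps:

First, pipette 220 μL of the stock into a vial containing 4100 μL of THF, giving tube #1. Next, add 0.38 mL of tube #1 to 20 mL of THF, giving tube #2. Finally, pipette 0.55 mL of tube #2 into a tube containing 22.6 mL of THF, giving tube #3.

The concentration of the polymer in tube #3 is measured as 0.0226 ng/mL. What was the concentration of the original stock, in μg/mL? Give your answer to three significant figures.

Step 1: 220 μL + 4100 μL = 4320 μL total → factor 4320/220 = 19.636
Step 2: 0.38 mL + 20 mL = 20.38 mL total → factor 20.38/0.38 = 53.632
Step 3: 0.55 mL + 22.6 mL = 23.15 mL total → factor 23.15/0.55 = 42.091
Overall dilution factor = 19.636 × 53.632 × 42.091 = 44327
Stock = 0.0226 ng/mL × 44327 = 1002 ng/mL = 1.00 μg/mL

1.00 μg/mL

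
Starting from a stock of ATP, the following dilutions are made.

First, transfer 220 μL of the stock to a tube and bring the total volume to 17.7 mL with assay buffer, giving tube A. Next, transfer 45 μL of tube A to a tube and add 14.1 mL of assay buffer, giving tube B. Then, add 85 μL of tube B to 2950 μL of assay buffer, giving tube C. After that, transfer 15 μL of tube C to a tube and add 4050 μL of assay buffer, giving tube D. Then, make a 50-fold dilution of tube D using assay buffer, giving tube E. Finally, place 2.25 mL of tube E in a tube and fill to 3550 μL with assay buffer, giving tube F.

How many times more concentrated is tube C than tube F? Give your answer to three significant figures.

2.14 × 10^4

Step 1: 220 μL brought to 17.7 mL → factor 17700/220 = 80.455
Step 2: 45 μL + 14.1 mL = 14145 μL total → factor 14145/45 = 314.33
Step 3: 85 μL + 2950 μL = 3035 μL total → factor 3035/85 = 35.706
Step 4: 15 μL + 4050 μL = 4065 μL total → factor 4065/15 = 271
Step 5: 50-fold → factor 50
Step 6: 2.25 mL brought to 3550 μL → factor 3.55/2.25 = 1.5778
Dilution factor to tube C = 9.0299 × 10^5; to tube F = 1.9305 × 10^10
[tube C]/[tube F] = (factor to tube F)/(factor to tube C) = 1.9305 × 10^10/9.0299 × 10^5 = 2.14 × 10^4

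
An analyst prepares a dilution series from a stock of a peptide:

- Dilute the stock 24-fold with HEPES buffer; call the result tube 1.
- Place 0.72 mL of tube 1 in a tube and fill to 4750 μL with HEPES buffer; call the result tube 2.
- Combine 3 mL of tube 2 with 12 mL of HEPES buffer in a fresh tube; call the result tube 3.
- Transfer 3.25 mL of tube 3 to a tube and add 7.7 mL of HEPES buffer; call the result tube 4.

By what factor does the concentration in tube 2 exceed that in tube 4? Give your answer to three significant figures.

Step 1: 24-fold → factor 24
Step 2: 0.72 mL brought to 4750 μL → factor 4.75/0.72 = 6.5972
Step 3: 3 mL + 12 mL = 15 mL total → factor 15/3 = 5
Step 4: 3.25 mL + 7.7 mL = 10.95 mL total → factor 10.95/3.25 = 3.3692
Dilution factor to tube 2 = 158.33; to tube 4 = 2667.3
[tube 2]/[tube 4] = (factor to tube 4)/(factor to tube 2) = 2667.3/158.33 = 16.8

16.8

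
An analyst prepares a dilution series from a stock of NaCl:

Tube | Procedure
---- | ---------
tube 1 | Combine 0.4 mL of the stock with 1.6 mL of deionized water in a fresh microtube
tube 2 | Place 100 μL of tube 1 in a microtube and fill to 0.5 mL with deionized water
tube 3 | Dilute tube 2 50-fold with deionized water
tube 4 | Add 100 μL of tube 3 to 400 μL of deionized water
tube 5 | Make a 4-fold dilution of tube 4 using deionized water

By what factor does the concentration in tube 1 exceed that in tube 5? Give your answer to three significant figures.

5.00 × 10^3

Step 1: 0.4 mL + 1.6 mL = 2 mL total → factor 2/0.4 = 5
Step 2: 100 μL brought to 0.5 mL → factor 500/100 = 5
Step 3: 50-fold → factor 50
Step 4: 100 μL + 400 μL = 500 μL total → factor 500/100 = 5
Step 5: 4-fold → factor 4
Dilution factor to tube 1 = 5; to tube 5 = 25000
[tube 1]/[tube 5] = (factor to tube 5)/(factor to tube 1) = 25000/5 = 5.00 × 10^3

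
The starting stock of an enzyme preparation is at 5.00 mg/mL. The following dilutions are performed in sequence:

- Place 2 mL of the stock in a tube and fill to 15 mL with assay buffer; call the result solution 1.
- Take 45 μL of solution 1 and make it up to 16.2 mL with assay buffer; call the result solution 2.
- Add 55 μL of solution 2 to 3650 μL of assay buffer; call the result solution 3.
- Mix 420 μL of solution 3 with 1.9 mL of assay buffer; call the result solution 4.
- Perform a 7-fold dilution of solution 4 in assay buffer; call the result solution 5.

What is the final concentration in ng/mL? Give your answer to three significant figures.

Step 1: 2 mL brought to 15 mL → factor 15/2 = 7.5
Step 2: 45 μL brought to 16.2 mL → factor 16200/45 = 360
Step 3: 55 μL + 3650 μL = 3705 μL total → factor 3705/55 = 67.364
Step 4: 420 μL + 1.9 mL = 2320 μL total → factor 2320/420 = 5.5238
Step 5: 7-fold → factor 7
Overall dilution factor = 7.5 × 360 × 67.364 × 5.5238 × 7 = 7.0328 × 10^6
Final = 5.00 mg/mL / 7.0328 × 10^6 = 7.110 × 10^-7 mg/mL = 0.711 ng/mL

0.711 ng/mL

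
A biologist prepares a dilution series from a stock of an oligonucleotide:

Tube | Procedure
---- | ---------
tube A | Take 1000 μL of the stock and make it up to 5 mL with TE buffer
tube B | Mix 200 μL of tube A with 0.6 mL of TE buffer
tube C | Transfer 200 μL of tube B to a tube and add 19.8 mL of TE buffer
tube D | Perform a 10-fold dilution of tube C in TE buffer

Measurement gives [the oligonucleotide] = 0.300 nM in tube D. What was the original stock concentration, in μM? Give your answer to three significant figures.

6.00 μM

Step 1: 1000 μL brought to 5 mL → factor 5000/1000 = 5
Step 2: 200 μL + 0.6 mL = 800 μL total → factor 800/200 = 4
Step 3: 200 μL + 19.8 mL = 20000 μL total → factor 20000/200 = 100
Step 4: 10-fold → factor 10
Overall dilution factor = 5 × 4 × 100 × 10 = 20000
Stock = 0.300 nM × 20000 = 6000 nM = 6.00 μM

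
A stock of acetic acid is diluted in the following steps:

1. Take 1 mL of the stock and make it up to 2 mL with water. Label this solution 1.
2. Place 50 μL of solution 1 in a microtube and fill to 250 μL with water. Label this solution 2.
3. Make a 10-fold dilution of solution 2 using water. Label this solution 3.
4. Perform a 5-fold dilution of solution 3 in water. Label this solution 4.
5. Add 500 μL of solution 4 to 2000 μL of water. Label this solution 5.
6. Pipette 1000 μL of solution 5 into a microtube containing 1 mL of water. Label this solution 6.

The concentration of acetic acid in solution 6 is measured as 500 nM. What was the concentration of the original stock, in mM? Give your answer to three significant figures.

2.50 mM

Step 1: 1 mL brought to 2 mL → factor 2/1 = 2
Step 2: 50 μL brought to 250 μL → factor 250/50 = 5
Step 3: 10-fold → factor 10
Step 4: 5-fold → factor 5
Step 5: 500 μL + 2000 μL = 2500 μL total → factor 2500/500 = 5
Step 6: 1000 μL + 1 mL = 2000 μL total → factor 2000/1000 = 2
Overall dilution factor = 2 × 5 × 10 × 5 × 5 × 2 = 5000
Stock = 500 nM × 5000 = 2.500 × 10^6 nM = 2.50 mM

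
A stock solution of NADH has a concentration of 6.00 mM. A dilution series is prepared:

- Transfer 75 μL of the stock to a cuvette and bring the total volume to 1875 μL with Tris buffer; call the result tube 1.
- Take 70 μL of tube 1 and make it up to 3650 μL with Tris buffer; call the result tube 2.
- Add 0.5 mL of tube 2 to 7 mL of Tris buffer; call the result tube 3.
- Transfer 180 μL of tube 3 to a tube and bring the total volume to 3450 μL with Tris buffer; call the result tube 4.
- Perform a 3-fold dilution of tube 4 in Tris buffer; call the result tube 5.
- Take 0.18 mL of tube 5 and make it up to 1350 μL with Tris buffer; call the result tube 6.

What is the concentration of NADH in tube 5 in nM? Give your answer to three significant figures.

5.34 nM

Step 1: 75 μL brought to 1875 μL → factor 1875/75 = 25
Step 2: 70 μL brought to 3650 μL → factor 3650/70 = 52.143
Step 3: 0.5 mL + 7 mL = 7.5 mL total → factor 7.5/0.5 = 15
Step 4: 180 μL brought to 3450 μL → factor 3450/180 = 19.167
Step 5: 3-fold → factor 3
Dilution factor through tube 5 = 25 × 52.143 × 15 × 19.167 × 3 = 1.1243 × 10^6
[tube 5] = 6.00 mM / 1.1243 × 10^6 = 5.337 × 10^-6 mM = 5.34 nM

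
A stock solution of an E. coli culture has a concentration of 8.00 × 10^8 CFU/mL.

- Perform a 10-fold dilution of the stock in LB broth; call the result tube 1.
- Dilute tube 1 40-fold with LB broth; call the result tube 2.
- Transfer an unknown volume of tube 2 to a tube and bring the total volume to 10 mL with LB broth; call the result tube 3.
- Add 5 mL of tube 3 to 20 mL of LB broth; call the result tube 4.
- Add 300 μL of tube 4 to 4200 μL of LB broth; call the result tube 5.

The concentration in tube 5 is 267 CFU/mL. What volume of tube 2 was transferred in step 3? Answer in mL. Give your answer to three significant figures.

0.100 mL

Step 1: 10-fold → factor 10
Step 2: 40-fold → factor 40
Step 3: v brought to 10 mL → factor = 10 mL/v
Step 4: 5 mL + 20 mL = 25 mL total → factor 25/5 = 5
Step 5: 300 μL + 4200 μL = 4500 μL total → factor 4500/300 = 15
Product of known-step factors = 30000
Overall factor = 8.00 × 10^8 CFU/mL / (267 CFU/mL) = 2.9963 × 10^6
Step-3 factor = 2.9963 × 10^6 / 30000 = 99.875
v = 10 mL / 99.875 = 0.100 mL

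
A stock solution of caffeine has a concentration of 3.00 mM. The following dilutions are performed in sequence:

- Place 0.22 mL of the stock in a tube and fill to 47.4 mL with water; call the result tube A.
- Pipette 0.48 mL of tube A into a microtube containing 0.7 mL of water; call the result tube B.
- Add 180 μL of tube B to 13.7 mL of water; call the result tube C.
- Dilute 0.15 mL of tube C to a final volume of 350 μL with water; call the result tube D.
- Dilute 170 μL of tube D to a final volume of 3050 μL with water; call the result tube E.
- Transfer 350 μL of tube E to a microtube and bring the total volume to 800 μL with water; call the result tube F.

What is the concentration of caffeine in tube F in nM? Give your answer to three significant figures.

0.768 nM

Step 1: 0.22 mL brought to 47.4 mL → factor 47.4/0.22 = 215.45
Step 2: 0.48 mL + 0.7 mL = 1.18 mL total → factor 1.18/0.48 = 2.4583
Step 3: 180 μL + 13.7 mL = 13880 μL total → factor 13880/180 = 77.111
Step 4: 0.15 mL brought to 350 μL → factor 0.35/0.15 = 2.3333
Step 5: 170 μL brought to 3050 μL → factor 3050/170 = 17.941
Step 6: 350 μL brought to 800 μL → factor 800/350 = 2.2857
Overall dilution factor = 215.45 × 2.4583 × 77.111 × 2.3333 × 17.941 × 2.2857 = 3.9081 × 10^6
Final = 3.00 mM / 3.9081 × 10^6 = 7.676 × 10^-7 mM = 0.768 nM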